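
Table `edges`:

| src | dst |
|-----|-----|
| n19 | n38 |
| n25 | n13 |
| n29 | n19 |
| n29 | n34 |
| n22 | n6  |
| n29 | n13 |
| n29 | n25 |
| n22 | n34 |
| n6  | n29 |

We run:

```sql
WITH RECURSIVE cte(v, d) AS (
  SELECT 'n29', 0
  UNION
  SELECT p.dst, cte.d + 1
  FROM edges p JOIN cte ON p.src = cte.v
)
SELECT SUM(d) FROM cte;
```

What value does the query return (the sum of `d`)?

8

Base: (n29, d=0).
Iteration 1: edges from {n29} -> (n13, d=1), (n19, d=1), (n25, d=1), (n34, d=1).
Iteration 2: edges from {n13,n19,n25,n34} -> (n13, d=2), (n38, d=2).
Iteration 3: no outgoing edges from {n13,n38}; recursion stops.
SUM(d) = 0 + 1 + 1 + 1 + 1 + 2 + 2 = 8.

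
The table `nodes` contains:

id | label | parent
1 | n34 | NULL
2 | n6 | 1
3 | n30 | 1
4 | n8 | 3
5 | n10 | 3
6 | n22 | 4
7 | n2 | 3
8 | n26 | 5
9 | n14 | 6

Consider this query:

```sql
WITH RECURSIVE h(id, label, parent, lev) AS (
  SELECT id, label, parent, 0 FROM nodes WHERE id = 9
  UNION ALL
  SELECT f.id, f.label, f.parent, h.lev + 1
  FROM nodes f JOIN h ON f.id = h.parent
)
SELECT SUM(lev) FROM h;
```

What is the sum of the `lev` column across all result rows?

Base: id=9 (n14), parent=6, lev 0.
Iteration 1: join on id=6 -> n22 (id 6, parent=4, lev 1).
Iteration 2: join on id=4 -> n8 (id 4, parent=3, lev 2).
Iteration 3: join on id=3 -> n30 (id 3, parent=1, lev 3).
Iteration 4: join on id=1 -> n34 (id 1, parent=NULL, lev 4).
Iteration 5: parent is NULL; no match; recursion stops.
SUM(lev) = 0 + 1 + 2 + 3 + 4 = 10.

10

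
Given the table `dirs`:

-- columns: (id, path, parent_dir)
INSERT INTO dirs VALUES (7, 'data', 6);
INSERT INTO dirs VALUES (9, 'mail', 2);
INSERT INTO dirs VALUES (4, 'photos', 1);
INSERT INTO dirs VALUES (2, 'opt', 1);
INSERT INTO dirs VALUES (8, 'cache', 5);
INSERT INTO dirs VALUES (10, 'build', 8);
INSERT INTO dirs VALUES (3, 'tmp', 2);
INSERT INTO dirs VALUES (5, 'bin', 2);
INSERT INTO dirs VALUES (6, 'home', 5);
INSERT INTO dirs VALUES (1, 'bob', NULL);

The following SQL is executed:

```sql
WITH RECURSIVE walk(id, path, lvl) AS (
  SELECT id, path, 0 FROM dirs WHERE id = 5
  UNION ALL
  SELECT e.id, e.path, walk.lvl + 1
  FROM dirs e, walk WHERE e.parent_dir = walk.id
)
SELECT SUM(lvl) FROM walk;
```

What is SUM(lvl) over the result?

Base: id=5 (bin) at lvl 0.
Iteration 1: rows with parent_dir in {5} -> home (id 6, lvl 1), cache (id 8, lvl 1).
Iteration 2: rows with parent_dir in {6,8} -> data (id 7, lvl 2), build (id 10, lvl 2).
Iteration 3: no rows with parent_dir in {7,10}; recursion stops.
SUM(lvl) = 0 + 1 + 1 + 2 + 2 = 6.

6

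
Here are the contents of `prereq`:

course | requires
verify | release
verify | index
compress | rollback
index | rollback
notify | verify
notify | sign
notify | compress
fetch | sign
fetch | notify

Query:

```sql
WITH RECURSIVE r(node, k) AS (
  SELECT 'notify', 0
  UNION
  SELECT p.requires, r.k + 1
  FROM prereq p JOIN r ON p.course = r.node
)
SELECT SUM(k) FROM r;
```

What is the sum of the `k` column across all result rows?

12

Base: (notify, k=0).
Iteration 1: edges from {notify} -> (compress, k=1), (sign, k=1), (verify, k=1).
Iteration 2: edges from {compress,sign,verify} -> (index, k=2), (release, k=2), (rollback, k=2).
Iteration 3: edges from {index,release,rollback} -> (rollback, k=3).
Iteration 4: no outgoing edges from {rollback}; recursion stops.
SUM(k) = 0 + 1 + 1 + 1 + 2 + 2 + 2 + 3 = 12.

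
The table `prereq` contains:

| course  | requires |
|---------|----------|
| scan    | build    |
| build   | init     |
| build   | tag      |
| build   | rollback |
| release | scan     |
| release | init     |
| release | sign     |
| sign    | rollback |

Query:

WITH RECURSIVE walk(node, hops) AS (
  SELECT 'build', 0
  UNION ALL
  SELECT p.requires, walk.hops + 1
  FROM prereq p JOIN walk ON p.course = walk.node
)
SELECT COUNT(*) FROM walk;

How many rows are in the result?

Base: (build, hops=0).
Iteration 1: edges from {build} -> (init, hops=1), (rollback, hops=1), (tag, hops=1).
Iteration 2: no outgoing edges from {init,rollback,tag}; recursion stops.
Total rows emitted: 4.

4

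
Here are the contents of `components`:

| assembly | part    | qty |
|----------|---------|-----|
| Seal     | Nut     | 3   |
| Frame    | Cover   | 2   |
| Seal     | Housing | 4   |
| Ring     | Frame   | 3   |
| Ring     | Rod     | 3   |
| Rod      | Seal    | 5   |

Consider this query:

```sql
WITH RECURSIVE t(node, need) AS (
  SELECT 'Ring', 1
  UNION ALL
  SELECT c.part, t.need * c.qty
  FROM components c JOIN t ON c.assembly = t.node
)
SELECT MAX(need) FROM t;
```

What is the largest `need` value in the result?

Base: (Ring, need=1).
Iteration 1: components of {Ring} -> Frame = 1*3 = 3, Rod = 1*3 = 3.
Iteration 2: components of {Frame,Rod} -> Cover = 3*2 = 6, Seal = 3*5 = 15.
Iteration 3: components of {Cover,Seal} -> Housing = 15*4 = 60, Nut = 15*3 = 45.
Iteration 4: no further components; recursion stops.
need values: 1, 3, 3, 15, 6, 60, 45; the maximum is 60.

60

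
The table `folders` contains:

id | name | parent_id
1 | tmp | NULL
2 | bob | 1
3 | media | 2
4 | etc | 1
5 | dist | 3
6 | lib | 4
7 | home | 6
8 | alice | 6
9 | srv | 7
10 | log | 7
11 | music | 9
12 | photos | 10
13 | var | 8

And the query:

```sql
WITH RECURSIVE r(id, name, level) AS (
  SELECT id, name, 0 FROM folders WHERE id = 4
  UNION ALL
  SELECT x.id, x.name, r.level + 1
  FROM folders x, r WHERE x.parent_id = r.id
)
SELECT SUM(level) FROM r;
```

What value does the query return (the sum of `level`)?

22

Base: id=4 (etc) at level 0.
Iteration 1: rows with parent_id in {4} -> lib (id 6, level 1).
Iteration 2: rows with parent_id in {6} -> home (id 7, level 2), alice (id 8, level 2).
Iteration 3: rows with parent_id in {7,8} -> srv (id 9, level 3), log (id 10, level 3), var (id 13, level 3).
Iteration 4: rows with parent_id in {9,10,13} -> music (id 11, level 4), photos (id 12, level 4).
Iteration 5: no rows with parent_id in {11,12}; recursion stops.
SUM(level) = 0 + 1 + 2 + 2 + 3 + 3 + 3 + 4 + 4 = 22.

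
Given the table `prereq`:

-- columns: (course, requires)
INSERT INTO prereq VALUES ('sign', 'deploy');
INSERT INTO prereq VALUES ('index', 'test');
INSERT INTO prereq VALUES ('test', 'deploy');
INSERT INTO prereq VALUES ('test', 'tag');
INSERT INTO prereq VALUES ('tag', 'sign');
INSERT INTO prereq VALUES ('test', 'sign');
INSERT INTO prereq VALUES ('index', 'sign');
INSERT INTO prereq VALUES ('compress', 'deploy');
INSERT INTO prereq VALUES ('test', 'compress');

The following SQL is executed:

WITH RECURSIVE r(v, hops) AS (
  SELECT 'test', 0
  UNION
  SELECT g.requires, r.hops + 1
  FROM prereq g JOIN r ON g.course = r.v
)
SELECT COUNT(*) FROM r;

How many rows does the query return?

Base: (test, hops=0).
Iteration 1: edges from {test} -> (compress, hops=1), (deploy, hops=1), (sign, hops=1), (tag, hops=1).
Iteration 2: edges from {compress,deploy,sign,tag} -> (deploy, hops=2), (sign, hops=2). [UNION drops 1 duplicate row(s)]
Iteration 3: edges from {deploy,sign} -> (deploy, hops=3).
Iteration 4: no outgoing edges from {deploy}; recursion stops.
Total rows emitted: 8.

8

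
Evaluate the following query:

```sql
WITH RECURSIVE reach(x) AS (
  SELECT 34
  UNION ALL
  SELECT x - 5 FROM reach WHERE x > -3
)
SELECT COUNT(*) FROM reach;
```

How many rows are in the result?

Base: x=34.
Iteration 1: 34 > -3 holds -> x = 34 - 5 = 29.
Iteration 2: 29 > -3 holds -> x = 29 - 5 = 24.
Iteration 3: 24 > -3 holds -> x = 24 - 5 = 19.
Iteration 4: 19 > -3 holds -> x = 19 - 5 = 14.
Iteration 5: 14 > -3 holds -> x = 14 - 5 = 9.
Iteration 6: 9 > -3 holds -> x = 9 - 5 = 4.
Iteration 7: 4 > -3 holds -> x = 4 - 5 = -1.
Iteration 8: -1 > -3 holds -> x = -1 - 5 = -6.
Iteration 9: -6 > -3 fails; recursion stops.
Total rows emitted: 9.

9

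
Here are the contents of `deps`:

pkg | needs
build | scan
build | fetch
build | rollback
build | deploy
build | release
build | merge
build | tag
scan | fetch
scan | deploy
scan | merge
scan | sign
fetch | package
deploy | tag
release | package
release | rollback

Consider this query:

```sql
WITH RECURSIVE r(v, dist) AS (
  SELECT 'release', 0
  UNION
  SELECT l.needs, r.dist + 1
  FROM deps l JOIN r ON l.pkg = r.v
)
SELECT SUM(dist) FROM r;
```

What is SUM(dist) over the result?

Base: (release, dist=0).
Iteration 1: edges from {release} -> (package, dist=1), (rollback, dist=1).
Iteration 2: no outgoing edges from {package,rollback}; recursion stops.
SUM(dist) = 0 + 1 + 1 = 2.

2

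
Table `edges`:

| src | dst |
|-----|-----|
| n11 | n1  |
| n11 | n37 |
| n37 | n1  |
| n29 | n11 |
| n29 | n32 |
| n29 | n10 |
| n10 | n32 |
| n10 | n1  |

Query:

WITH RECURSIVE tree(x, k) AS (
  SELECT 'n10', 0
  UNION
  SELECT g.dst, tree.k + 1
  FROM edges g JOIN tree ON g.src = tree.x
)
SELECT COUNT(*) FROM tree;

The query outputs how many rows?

3

Base: (n10, k=0).
Iteration 1: edges from {n10} -> (n1, k=1), (n32, k=1).
Iteration 2: no outgoing edges from {n1,n32}; recursion stops.
Total rows emitted: 3.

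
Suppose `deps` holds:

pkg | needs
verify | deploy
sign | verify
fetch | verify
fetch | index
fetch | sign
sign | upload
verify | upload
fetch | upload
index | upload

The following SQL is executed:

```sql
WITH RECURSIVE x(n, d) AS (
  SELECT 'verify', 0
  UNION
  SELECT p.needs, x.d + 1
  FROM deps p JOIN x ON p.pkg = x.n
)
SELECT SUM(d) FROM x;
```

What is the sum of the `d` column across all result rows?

Base: (verify, d=0).
Iteration 1: edges from {verify} -> (deploy, d=1), (upload, d=1).
Iteration 2: no outgoing edges from {deploy,upload}; recursion stops.
SUM(d) = 0 + 1 + 1 = 2.

2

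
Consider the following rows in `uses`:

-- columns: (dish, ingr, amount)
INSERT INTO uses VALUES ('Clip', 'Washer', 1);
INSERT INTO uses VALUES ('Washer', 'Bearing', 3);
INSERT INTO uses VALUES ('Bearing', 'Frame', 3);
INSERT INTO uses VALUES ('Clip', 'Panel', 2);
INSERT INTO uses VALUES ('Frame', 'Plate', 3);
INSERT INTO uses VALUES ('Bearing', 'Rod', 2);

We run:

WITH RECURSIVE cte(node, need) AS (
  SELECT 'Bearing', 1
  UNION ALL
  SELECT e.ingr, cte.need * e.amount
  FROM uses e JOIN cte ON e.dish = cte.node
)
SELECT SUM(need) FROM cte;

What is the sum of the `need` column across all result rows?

Base: (Bearing, need=1).
Iteration 1: components of {Bearing} -> Frame = 1*3 = 3, Rod = 1*2 = 2.
Iteration 2: components of {Frame,Rod} -> Plate = 3*3 = 9.
Iteration 3: no further components; recursion stops.
SUM(need) = 1 + 3 + 2 + 9 = 15.

15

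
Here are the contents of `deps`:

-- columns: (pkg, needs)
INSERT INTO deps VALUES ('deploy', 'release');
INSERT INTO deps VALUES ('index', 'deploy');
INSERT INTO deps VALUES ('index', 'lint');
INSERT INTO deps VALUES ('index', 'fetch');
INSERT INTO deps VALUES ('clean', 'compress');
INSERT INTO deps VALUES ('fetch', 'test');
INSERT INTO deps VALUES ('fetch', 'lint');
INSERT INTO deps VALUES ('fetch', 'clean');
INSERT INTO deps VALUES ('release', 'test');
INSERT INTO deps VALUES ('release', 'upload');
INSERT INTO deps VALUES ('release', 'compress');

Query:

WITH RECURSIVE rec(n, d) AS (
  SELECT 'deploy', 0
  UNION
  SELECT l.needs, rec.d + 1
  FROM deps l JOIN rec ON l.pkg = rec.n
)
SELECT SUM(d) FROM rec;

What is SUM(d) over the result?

Base: (deploy, d=0).
Iteration 1: edges from {deploy} -> (release, d=1).
Iteration 2: edges from {release} -> (compress, d=2), (test, d=2), (upload, d=2).
Iteration 3: no outgoing edges from {compress,test,upload}; recursion stops.
SUM(d) = 0 + 1 + 2 + 2 + 2 = 7.

7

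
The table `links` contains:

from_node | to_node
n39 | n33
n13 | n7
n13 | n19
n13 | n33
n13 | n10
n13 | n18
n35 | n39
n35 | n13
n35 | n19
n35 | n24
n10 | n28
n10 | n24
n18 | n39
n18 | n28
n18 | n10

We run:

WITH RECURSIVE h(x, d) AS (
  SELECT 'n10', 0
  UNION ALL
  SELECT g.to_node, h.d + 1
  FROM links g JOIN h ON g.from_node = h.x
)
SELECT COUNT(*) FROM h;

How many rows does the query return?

3

Base: (n10, d=0).
Iteration 1: edges from {n10} -> (n24, d=1), (n28, d=1).
Iteration 2: no outgoing edges from {n24,n28}; recursion stops.
Total rows emitted: 3.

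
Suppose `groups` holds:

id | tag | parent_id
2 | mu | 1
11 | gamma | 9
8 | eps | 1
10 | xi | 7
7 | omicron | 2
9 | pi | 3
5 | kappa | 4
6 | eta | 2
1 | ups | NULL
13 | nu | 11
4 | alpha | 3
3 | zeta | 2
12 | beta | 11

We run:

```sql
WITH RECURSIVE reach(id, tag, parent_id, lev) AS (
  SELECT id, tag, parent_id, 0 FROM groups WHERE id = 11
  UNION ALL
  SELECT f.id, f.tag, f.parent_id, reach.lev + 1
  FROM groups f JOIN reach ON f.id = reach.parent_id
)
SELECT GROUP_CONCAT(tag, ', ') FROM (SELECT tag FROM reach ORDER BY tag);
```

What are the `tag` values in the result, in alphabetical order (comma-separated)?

gamma, mu, pi, ups, zeta

Base: id=11 (gamma), parent_id=9, lev 0.
Iteration 1: join on id=9 -> pi (id 9, parent_id=3, lev 1).
Iteration 2: join on id=3 -> zeta (id 3, parent_id=2, lev 2).
Iteration 3: join on id=2 -> mu (id 2, parent_id=1, lev 3).
Iteration 4: join on id=1 -> ups (id 1, parent_id=NULL, lev 4).
Iteration 5: parent_id is NULL; no match; recursion stops.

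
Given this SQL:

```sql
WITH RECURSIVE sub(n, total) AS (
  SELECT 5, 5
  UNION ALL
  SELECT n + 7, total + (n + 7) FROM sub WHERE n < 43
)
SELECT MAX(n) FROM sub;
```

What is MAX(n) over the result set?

Base: n=5, total=5.
Iteration 1: 5 < 43 holds -> n = 5 + 7 = 12, total = 5 + 12 = 17.
Iteration 2: 12 < 43 holds -> n = 12 + 7 = 19, total = 17 + 19 = 36.
Iteration 3: 19 < 43 holds -> n = 19 + 7 = 26, total = 36 + 26 = 62.
Iteration 4: 26 < 43 holds -> n = 26 + 7 = 33, total = 62 + 33 = 95.
Iteration 5: 33 < 43 holds -> n = 33 + 7 = 40, total = 95 + 40 = 135.
Iteration 6: 40 < 43 holds -> n = 40 + 7 = 47, total = 135 + 47 = 182.
Iteration 7: 47 < 43 fails; recursion stops.
n values: 5, 12, 19, 26, 33, 40, 47; the maximum is 47.

47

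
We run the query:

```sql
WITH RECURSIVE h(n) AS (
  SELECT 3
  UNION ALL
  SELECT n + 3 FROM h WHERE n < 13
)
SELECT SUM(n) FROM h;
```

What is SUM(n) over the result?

Base: n=3.
Iteration 1: 3 < 13 holds -> n = 3 + 3 = 6.
Iteration 2: 6 < 13 holds -> n = 6 + 3 = 9.
Iteration 3: 9 < 13 holds -> n = 9 + 3 = 12.
Iteration 4: 12 < 13 holds -> n = 12 + 3 = 15.
Iteration 5: 15 < 13 fails; recursion stops.
SUM(n) = 3 + 6 + 9 + 12 + 15 = 45.

45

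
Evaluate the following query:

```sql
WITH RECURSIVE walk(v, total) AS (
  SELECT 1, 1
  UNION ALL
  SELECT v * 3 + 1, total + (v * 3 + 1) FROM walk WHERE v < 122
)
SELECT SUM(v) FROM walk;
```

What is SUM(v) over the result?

543

Base: v=1, total=1.
Iteration 1: 1 < 122 holds -> v = 1 * 3 + 1 = 4, total = 1 + 4 = 5.
Iteration 2: 4 < 122 holds -> v = 4 * 3 + 1 = 13, total = 5 + 13 = 18.
Iteration 3: 13 < 122 holds -> v = 13 * 3 + 1 = 40, total = 18 + 40 = 58.
Iteration 4: 40 < 122 holds -> v = 40 * 3 + 1 = 121, total = 58 + 121 = 179.
Iteration 5: 121 < 122 holds -> v = 121 * 3 + 1 = 364, total = 179 + 364 = 543.
Iteration 6: 364 < 122 fails; recursion stops.
SUM(v) = 1 + 4 + 13 + 40 + 121 + 364 = 543.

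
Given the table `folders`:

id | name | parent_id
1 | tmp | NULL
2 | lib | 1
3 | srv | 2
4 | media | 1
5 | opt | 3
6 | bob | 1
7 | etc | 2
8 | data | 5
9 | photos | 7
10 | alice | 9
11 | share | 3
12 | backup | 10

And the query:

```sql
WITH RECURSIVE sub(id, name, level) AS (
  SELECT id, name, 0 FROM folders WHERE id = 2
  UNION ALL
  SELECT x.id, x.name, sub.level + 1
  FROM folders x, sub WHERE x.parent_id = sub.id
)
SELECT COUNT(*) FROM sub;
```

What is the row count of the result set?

9

Base: id=2 (lib) at level 0.
Iteration 1: rows with parent_id in {2} -> srv (id 3, level 1), etc (id 7, level 1).
Iteration 2: rows with parent_id in {3,7} -> opt (id 5, level 2), photos (id 9, level 2), share (id 11, level 2).
Iteration 3: rows with parent_id in {5,9,11} -> data (id 8, level 3), alice (id 10, level 3).
Iteration 4: rows with parent_id in {8,10} -> backup (id 12, level 4).
Iteration 5: no rows with parent_id in {12}; recursion stops.
Total rows emitted: 9.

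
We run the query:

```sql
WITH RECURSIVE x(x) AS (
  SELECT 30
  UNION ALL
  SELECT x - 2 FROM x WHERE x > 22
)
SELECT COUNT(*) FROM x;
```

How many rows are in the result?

5

Base: x=30.
Iteration 1: 30 > 22 holds -> x = 30 - 2 = 28.
Iteration 2: 28 > 22 holds -> x = 28 - 2 = 26.
Iteration 3: 26 > 22 holds -> x = 26 - 2 = 24.
Iteration 4: 24 > 22 holds -> x = 24 - 2 = 22.
Iteration 5: 22 > 22 fails; recursion stops.
Total rows emitted: 5.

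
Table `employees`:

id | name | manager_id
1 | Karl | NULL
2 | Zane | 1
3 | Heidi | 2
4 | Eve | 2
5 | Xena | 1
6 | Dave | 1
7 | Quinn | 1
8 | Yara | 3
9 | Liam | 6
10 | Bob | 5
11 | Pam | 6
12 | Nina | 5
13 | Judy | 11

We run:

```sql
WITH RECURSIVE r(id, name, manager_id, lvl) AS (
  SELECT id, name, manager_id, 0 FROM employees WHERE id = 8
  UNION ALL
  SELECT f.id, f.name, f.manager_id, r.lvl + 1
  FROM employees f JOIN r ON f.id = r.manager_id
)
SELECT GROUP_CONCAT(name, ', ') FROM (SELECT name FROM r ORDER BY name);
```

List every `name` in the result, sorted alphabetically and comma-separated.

Base: id=8 (Yara), manager_id=3, lvl 0.
Iteration 1: join on id=3 -> Heidi (id 3, manager_id=2, lvl 1).
Iteration 2: join on id=2 -> Zane (id 2, manager_id=1, lvl 2).
Iteration 3: join on id=1 -> Karl (id 1, manager_id=NULL, lvl 3).
Iteration 4: manager_id is NULL; no match; recursion stops.

Heidi, Karl, Yara, Zane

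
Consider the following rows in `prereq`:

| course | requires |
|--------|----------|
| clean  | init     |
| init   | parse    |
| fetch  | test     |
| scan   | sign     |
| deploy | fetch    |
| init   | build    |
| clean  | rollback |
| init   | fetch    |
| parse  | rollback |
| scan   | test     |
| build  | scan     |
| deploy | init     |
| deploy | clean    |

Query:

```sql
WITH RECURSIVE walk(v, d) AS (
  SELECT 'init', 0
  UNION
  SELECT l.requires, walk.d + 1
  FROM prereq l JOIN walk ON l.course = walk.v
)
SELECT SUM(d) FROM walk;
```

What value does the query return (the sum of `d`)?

15

Base: (init, d=0).
Iteration 1: edges from {init} -> (build, d=1), (fetch, d=1), (parse, d=1).
Iteration 2: edges from {build,fetch,parse} -> (rollback, d=2), (scan, d=2), (test, d=2).
Iteration 3: edges from {rollback,scan,test} -> (sign, d=3), (test, d=3).
Iteration 4: no outgoing edges from {sign,test}; recursion stops.
SUM(d) = 0 + 1 + 1 + 1 + 2 + 2 + 2 + 3 + 3 = 15.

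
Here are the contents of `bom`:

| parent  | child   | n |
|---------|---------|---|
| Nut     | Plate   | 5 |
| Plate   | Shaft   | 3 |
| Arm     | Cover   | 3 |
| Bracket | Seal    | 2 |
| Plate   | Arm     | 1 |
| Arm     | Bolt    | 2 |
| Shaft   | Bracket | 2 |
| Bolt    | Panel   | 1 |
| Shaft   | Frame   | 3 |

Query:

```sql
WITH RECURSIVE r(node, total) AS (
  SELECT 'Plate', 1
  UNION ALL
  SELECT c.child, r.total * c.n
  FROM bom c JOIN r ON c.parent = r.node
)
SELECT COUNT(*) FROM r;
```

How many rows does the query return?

Base: (Plate, total=1).
Iteration 1: components of {Plate} -> Arm = 1*1 = 1, Shaft = 1*3 = 3.
Iteration 2: components of {Arm,Shaft} -> Bolt = 1*2 = 2, Bracket = 3*2 = 6, Cover = 1*3 = 3, Frame = 3*3 = 9.
Iteration 3: components of {Bolt,Bracket,Cover,Frame} -> Panel = 2*1 = 2, Seal = 6*2 = 12.
Iteration 4: no further components; recursion stops.
Total rows emitted: 9.

9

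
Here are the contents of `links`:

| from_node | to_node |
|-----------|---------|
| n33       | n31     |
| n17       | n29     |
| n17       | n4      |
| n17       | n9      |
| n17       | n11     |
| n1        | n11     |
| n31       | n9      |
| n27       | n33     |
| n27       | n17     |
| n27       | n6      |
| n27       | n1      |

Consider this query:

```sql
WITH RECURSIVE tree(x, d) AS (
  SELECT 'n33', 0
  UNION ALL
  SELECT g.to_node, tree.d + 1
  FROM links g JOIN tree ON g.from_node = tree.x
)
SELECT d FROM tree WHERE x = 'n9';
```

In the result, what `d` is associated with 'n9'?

2

Base: (n33, d=0).
Iteration 1: edges from {n33} -> (n31, d=1).
Iteration 2: edges from {n31} -> (n9, d=2).
Iteration 3: no outgoing edges from {n9}; recursion stops.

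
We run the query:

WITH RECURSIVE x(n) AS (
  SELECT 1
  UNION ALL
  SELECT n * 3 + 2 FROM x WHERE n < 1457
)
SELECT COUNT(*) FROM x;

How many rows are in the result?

7

Base: n=1.
Iteration 1: 1 < 1457 holds -> n = 1 * 3 + 2 = 5.
Iteration 2: 5 < 1457 holds -> n = 5 * 3 + 2 = 17.
Iteration 3: 17 < 1457 holds -> n = 17 * 3 + 2 = 53.
Iteration 4: 53 < 1457 holds -> n = 53 * 3 + 2 = 161.
Iteration 5: 161 < 1457 holds -> n = 161 * 3 + 2 = 485.
Iteration 6: 485 < 1457 holds -> n = 485 * 3 + 2 = 1457.
Iteration 7: 1457 < 1457 fails; recursion stops.
Total rows emitted: 7.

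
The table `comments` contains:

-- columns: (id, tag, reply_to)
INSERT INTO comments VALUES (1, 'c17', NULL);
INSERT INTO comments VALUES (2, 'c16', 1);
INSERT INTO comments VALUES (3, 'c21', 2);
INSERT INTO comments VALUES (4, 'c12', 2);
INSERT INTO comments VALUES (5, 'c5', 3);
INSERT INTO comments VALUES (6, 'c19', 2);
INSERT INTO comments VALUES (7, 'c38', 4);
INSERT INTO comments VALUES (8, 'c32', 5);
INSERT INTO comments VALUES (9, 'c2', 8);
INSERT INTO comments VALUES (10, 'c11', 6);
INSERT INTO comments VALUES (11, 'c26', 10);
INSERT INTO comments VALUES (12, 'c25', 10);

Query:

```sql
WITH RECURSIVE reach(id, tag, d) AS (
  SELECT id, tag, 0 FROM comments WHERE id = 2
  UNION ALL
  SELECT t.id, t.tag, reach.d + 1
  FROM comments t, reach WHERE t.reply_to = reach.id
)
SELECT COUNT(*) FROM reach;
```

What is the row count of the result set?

Base: id=2 (c16) at d 0.
Iteration 1: rows with reply_to in {2} -> c21 (id 3, d 1), c12 (id 4, d 1), c19 (id 6, d 1).
Iteration 2: rows with reply_to in {3,4,6} -> c5 (id 5, d 2), c38 (id 7, d 2), c11 (id 10, d 2).
Iteration 3: rows with reply_to in {5,7,10} -> c32 (id 8, d 3), c26 (id 11, d 3), c25 (id 12, d 3).
Iteration 4: rows with reply_to in {8,11,12} -> c2 (id 9, d 4).
Iteration 5: no rows with reply_to in {9}; recursion stops.
Total rows emitted: 11.

11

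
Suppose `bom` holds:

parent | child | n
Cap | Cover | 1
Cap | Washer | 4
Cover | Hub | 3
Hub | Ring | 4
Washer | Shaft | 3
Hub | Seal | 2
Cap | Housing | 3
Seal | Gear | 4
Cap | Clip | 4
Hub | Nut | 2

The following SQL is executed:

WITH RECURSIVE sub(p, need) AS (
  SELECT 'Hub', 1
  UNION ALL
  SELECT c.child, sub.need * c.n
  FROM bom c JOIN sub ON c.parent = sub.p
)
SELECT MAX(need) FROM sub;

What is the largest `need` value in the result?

Base: (Hub, need=1).
Iteration 1: components of {Hub} -> Nut = 1*2 = 2, Ring = 1*4 = 4, Seal = 1*2 = 2.
Iteration 2: components of {Nut,Ring,Seal} -> Gear = 2*4 = 8.
Iteration 3: no further components; recursion stops.
need values: 1, 4, 2, 2, 8; the maximum is 8.

8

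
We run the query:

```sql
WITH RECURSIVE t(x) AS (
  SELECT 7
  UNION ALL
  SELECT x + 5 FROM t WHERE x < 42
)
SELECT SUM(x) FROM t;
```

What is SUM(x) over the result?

Base: x=7.
Iteration 1: 7 < 42 holds -> x = 7 + 5 = 12.
Iteration 2: 12 < 42 holds -> x = 12 + 5 = 17.
Iteration 3: 17 < 42 holds -> x = 17 + 5 = 22.
Iteration 4: 22 < 42 holds -> x = 22 + 5 = 27.
Iteration 5: 27 < 42 holds -> x = 27 + 5 = 32.
Iteration 6: 32 < 42 holds -> x = 32 + 5 = 37.
Iteration 7: 37 < 42 holds -> x = 37 + 5 = 42.
Iteration 8: 42 < 42 fails; recursion stops.
SUM(x) = 7 + 12 + 17 + 22 + 27 + 32 + 37 + 42 = 196.

196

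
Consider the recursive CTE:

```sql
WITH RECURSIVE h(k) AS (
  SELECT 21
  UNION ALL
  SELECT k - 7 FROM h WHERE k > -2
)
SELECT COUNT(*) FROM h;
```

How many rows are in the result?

Base: k=21.
Iteration 1: 21 > -2 holds -> k = 21 - 7 = 14.
Iteration 2: 14 > -2 holds -> k = 14 - 7 = 7.
Iteration 3: 7 > -2 holds -> k = 7 - 7 = 0.
Iteration 4: 0 > -2 holds -> k = 0 - 7 = -7.
Iteration 5: -7 > -2 fails; recursion stops.
Total rows emitted: 5.

5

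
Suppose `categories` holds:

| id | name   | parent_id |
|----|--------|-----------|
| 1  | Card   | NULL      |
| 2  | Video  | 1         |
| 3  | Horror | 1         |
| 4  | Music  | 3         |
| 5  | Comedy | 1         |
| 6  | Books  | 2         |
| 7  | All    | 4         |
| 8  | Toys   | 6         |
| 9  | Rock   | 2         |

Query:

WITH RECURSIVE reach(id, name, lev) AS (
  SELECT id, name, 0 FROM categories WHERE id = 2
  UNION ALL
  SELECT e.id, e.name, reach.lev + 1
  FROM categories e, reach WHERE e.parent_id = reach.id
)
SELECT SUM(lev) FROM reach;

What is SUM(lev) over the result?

Base: id=2 (Video) at lev 0.
Iteration 1: rows with parent_id in {2} -> Books (id 6, lev 1), Rock (id 9, lev 1).
Iteration 2: rows with parent_id in {6,9} -> Toys (id 8, lev 2).
Iteration 3: no rows with parent_id in {8}; recursion stops.
SUM(lev) = 0 + 1 + 1 + 2 = 4.

4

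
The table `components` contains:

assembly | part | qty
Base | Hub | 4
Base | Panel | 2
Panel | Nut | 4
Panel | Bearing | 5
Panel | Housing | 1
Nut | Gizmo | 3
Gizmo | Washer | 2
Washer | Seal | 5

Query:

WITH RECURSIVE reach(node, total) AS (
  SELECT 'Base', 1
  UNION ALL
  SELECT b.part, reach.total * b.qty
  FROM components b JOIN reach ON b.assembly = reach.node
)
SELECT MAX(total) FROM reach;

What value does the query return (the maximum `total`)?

240

Base: (Base, total=1).
Iteration 1: components of {Base} -> Hub = 1*4 = 4, Panel = 1*2 = 2.
Iteration 2: components of {Hub,Panel} -> Bearing = 2*5 = 10, Housing = 2*1 = 2, Nut = 2*4 = 8.
Iteration 3: components of {Bearing,Housing,Nut} -> Gizmo = 8*3 = 24.
Iteration 4: components of {Gizmo} -> Washer = 24*2 = 48.
Iteration 5: components of {Washer} -> Seal = 48*5 = 240.
Iteration 6: no further components; recursion stops.
total values: 1, 4, 2, 8, 10, 2, 24, 48, 240; the maximum is 240.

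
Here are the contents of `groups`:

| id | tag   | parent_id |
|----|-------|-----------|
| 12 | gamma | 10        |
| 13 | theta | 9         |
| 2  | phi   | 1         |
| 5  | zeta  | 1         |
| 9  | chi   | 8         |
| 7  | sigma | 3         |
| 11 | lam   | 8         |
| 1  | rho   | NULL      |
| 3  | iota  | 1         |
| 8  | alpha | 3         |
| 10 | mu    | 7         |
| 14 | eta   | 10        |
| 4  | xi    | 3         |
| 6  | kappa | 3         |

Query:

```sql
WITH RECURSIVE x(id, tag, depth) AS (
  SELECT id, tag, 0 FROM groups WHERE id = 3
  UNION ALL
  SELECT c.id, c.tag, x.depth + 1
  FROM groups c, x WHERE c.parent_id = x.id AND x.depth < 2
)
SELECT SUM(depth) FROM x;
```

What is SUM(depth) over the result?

Base: id=3 (iota) at depth 0.
Iteration 1: rows with parent_id in {3} -> xi (id 4, depth 1), kappa (id 6, depth 1), sigma (id 7, depth 1), alpha (id 8, depth 1).
Iteration 2: rows with parent_id in {4,6,7,8} -> chi (id 9, depth 2), mu (id 10, depth 2), lam (id 11, depth 2).
Iteration 3: depth < 2 fails for all current rows; recursion stops.
SUM(depth) = 0 + 1 + 1 + 1 + 1 + 2 + 2 + 2 = 10.

10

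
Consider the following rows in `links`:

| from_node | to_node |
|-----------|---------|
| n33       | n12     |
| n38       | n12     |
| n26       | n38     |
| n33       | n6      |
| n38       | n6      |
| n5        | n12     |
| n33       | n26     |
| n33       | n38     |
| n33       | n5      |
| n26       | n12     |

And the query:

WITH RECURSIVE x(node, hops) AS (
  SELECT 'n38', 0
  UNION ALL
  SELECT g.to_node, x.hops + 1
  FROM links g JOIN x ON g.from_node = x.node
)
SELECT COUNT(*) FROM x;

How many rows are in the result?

3

Base: (n38, hops=0).
Iteration 1: edges from {n38} -> (n12, hops=1), (n6, hops=1).
Iteration 2: no outgoing edges from {n12,n6}; recursion stops.
Total rows emitted: 3.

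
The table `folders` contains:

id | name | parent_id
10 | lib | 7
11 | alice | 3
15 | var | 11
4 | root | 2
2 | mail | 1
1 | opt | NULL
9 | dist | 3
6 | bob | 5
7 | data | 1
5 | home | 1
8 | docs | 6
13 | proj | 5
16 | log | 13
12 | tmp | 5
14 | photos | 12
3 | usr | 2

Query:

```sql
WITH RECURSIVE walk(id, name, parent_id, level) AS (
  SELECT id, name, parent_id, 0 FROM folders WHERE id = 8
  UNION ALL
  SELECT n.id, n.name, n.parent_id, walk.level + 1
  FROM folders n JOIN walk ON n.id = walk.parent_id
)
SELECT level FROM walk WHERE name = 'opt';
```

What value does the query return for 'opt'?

3

Base: id=8 (docs), parent_id=6, level 0.
Iteration 1: join on id=6 -> bob (id 6, parent_id=5, level 1).
Iteration 2: join on id=5 -> home (id 5, parent_id=1, level 2).
Iteration 3: join on id=1 -> opt (id 1, parent_id=NULL, level 3).
Iteration 4: parent_id is NULL; no match; recursion stops.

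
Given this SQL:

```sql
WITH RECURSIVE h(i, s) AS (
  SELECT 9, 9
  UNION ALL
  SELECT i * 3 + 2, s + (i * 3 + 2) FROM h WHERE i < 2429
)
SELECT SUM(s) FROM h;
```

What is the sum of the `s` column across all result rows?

Base: i=9, s=9.
Iteration 1: 9 < 2429 holds -> i = 9 * 3 + 2 = 29, s = 9 + 29 = 38.
Iteration 2: 29 < 2429 holds -> i = 29 * 3 + 2 = 89, s = 38 + 89 = 127.
Iteration 3: 89 < 2429 holds -> i = 89 * 3 + 2 = 269, s = 127 + 269 = 396.
Iteration 4: 269 < 2429 holds -> i = 269 * 3 + 2 = 809, s = 396 + 809 = 1205.
Iteration 5: 809 < 2429 holds -> i = 809 * 3 + 2 = 2429, s = 1205 + 2429 = 3634.
Iteration 6: 2429 < 2429 fails; recursion stops.
SUM(s) = 9 + 38 + 127 + 396 + 1205 + 3634 = 5409.

5409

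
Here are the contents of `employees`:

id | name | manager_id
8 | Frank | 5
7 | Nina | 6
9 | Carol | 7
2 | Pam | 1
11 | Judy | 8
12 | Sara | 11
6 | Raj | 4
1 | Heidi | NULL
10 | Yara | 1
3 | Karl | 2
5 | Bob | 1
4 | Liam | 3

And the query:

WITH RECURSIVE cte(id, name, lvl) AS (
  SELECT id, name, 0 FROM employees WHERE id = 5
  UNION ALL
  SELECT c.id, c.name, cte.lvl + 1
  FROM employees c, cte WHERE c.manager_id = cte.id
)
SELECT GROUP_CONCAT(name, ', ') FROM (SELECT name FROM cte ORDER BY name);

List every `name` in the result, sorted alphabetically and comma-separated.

Bob, Frank, Judy, Sara

Base: id=5 (Bob) at lvl 0.
Iteration 1: rows with manager_id in {5} -> Frank (id 8, lvl 1).
Iteration 2: rows with manager_id in {8} -> Judy (id 11, lvl 2).
Iteration 3: rows with manager_id in {11} -> Sara (id 12, lvl 3).
Iteration 4: no rows with manager_id in {12}; recursion stops.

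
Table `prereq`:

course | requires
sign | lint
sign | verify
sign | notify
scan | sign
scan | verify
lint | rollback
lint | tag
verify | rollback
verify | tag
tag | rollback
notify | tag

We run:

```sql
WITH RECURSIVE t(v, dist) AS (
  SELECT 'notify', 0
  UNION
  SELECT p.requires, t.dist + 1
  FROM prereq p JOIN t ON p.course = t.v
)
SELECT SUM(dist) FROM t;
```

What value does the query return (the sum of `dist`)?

3

Base: (notify, dist=0).
Iteration 1: edges from {notify} -> (tag, dist=1).
Iteration 2: edges from {tag} -> (rollback, dist=2).
Iteration 3: no outgoing edges from {rollback}; recursion stops.
SUM(dist) = 0 + 1 + 2 = 3.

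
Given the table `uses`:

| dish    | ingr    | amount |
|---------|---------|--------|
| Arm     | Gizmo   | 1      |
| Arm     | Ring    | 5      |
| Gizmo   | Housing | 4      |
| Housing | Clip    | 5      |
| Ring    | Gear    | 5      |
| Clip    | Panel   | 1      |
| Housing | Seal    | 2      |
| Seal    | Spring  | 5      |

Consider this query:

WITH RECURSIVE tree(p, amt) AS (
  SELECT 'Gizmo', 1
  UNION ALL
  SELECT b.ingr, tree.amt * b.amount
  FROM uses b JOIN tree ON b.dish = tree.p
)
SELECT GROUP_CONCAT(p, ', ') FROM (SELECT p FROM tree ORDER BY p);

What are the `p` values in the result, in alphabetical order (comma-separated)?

Clip, Gizmo, Housing, Panel, Seal, Spring

Base: (Gizmo, amt=1).
Iteration 1: components of {Gizmo} -> Housing = 1*4 = 4.
Iteration 2: components of {Housing} -> Clip = 4*5 = 20, Seal = 4*2 = 8.
Iteration 3: components of {Clip,Seal} -> Panel = 20*1 = 20, Spring = 8*5 = 40.
Iteration 4: no further components; recursion stops.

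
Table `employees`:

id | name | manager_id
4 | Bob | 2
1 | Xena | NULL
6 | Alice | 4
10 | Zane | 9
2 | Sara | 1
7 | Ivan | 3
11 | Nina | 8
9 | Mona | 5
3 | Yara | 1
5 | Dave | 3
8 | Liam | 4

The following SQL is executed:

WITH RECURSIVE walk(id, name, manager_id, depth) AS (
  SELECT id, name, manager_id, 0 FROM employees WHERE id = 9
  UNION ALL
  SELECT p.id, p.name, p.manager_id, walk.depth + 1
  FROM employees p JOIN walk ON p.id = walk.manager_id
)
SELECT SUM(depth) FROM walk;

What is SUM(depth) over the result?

Base: id=9 (Mona), manager_id=5, depth 0.
Iteration 1: join on id=5 -> Dave (id 5, manager_id=3, depth 1).
Iteration 2: join on id=3 -> Yara (id 3, manager_id=1, depth 2).
Iteration 3: join on id=1 -> Xena (id 1, manager_id=NULL, depth 3).
Iteration 4: manager_id is NULL; no match; recursion stops.
SUM(depth) = 0 + 1 + 2 + 3 = 6.

6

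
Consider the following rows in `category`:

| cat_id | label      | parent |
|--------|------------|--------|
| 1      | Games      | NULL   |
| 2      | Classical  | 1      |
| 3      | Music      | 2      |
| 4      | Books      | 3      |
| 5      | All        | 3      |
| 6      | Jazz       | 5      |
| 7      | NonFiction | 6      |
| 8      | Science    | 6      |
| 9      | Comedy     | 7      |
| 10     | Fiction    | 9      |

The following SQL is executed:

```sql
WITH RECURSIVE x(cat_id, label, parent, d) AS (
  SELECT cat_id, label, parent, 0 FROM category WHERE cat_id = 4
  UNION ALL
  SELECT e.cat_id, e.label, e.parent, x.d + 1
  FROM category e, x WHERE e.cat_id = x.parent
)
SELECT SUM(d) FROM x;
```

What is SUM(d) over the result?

Base: cat_id=4 (Books), parent=3, d 0.
Iteration 1: join on cat_id=3 -> Music (id 3, parent=2, d 1).
Iteration 2: join on cat_id=2 -> Classical (id 2, parent=1, d 2).
Iteration 3: join on cat_id=1 -> Games (id 1, parent=NULL, d 3).
Iteration 4: parent is NULL; no match; recursion stops.
SUM(d) = 0 + 1 + 2 + 3 = 6.

6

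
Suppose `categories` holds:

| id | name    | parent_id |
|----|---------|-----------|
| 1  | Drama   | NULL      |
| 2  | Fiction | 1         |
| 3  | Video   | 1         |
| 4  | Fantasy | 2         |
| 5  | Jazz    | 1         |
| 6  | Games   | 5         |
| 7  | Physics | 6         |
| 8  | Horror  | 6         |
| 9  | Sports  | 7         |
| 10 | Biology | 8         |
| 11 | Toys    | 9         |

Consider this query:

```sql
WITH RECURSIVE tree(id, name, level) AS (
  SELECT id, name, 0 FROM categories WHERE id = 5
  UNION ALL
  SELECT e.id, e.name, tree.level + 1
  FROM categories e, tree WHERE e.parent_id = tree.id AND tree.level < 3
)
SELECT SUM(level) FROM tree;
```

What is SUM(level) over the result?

Base: id=5 (Jazz) at level 0.
Iteration 1: rows with parent_id in {5} -> Games (id 6, level 1).
Iteration 2: rows with parent_id in {6} -> Physics (id 7, level 2), Horror (id 8, level 2).
Iteration 3: rows with parent_id in {7,8} -> Sports (id 9, level 3), Biology (id 10, level 3).
Iteration 4: level < 3 fails for all current rows; recursion stops.
SUM(level) = 0 + 1 + 2 + 2 + 3 + 3 = 11.

11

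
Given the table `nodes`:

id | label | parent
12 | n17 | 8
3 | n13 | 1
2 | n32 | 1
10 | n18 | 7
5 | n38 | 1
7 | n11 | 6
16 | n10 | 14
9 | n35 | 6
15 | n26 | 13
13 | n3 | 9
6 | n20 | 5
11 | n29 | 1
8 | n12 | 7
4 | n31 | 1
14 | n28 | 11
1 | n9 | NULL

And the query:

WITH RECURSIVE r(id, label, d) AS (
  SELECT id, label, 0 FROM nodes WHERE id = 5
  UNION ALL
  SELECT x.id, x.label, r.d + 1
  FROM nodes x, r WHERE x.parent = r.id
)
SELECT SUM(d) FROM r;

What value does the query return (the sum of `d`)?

Base: id=5 (n38) at d 0.
Iteration 1: rows with parent in {5} -> n20 (id 6, d 1).
Iteration 2: rows with parent in {6} -> n11 (id 7, d 2), n35 (id 9, d 2).
Iteration 3: rows with parent in {7,9} -> n12 (id 8, d 3), n18 (id 10, d 3), n3 (id 13, d 3).
Iteration 4: rows with parent in {8,10,13} -> n17 (id 12, d 4), n26 (id 15, d 4).
Iteration 5: no rows with parent in {12,15}; recursion stops.
SUM(d) = 0 + 1 + 2 + 2 + 3 + 3 + 3 + 4 + 4 = 22.

22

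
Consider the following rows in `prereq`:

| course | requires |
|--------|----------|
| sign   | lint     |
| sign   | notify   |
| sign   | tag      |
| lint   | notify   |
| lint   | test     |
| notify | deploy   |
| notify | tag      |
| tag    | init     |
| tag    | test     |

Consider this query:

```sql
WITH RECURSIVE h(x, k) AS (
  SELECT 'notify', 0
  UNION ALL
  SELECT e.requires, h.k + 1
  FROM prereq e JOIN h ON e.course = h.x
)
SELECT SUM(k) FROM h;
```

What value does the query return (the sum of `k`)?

Base: (notify, k=0).
Iteration 1: edges from {notify} -> (deploy, k=1), (tag, k=1).
Iteration 2: edges from {deploy,tag} -> (init, k=2), (test, k=2).
Iteration 3: no outgoing edges from {init,test}; recursion stops.
SUM(k) = 0 + 1 + 1 + 2 + 2 = 6.

6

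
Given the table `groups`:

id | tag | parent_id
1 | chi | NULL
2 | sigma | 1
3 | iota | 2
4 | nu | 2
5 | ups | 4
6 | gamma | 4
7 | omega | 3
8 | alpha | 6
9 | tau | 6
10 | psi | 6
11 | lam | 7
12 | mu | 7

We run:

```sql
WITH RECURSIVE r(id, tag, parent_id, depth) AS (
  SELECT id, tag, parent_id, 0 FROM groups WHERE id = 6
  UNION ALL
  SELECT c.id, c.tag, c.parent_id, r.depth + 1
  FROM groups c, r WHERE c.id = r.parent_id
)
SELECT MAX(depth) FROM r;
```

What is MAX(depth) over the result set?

Base: id=6 (gamma), parent_id=4, depth 0.
Iteration 1: join on id=4 -> nu (id 4, parent_id=2, depth 1).
Iteration 2: join on id=2 -> sigma (id 2, parent_id=1, depth 2).
Iteration 3: join on id=1 -> chi (id 1, parent_id=NULL, depth 3).
Iteration 4: parent_id is NULL; no match; recursion stops.
depth values: 0, 1, 2, 3; the maximum is 3.

3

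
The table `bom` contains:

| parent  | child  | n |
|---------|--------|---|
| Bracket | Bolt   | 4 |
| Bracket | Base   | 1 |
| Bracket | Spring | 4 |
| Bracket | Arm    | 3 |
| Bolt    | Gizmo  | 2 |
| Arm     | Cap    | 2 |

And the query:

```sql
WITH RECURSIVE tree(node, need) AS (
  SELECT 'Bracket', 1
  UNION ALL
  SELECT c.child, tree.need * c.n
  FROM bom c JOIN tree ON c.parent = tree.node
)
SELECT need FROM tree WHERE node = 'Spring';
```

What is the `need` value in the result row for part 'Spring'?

4

Base: (Bracket, need=1).
Iteration 1: components of {Bracket} -> Arm = 1*3 = 3, Base = 1*1 = 1, Bolt = 1*4 = 4, Spring = 1*4 = 4.
Iteration 2: components of {Arm,Base,Bolt,Spring} -> Cap = 3*2 = 6, Gizmo = 4*2 = 8.
Iteration 3: no further components; recursion stops.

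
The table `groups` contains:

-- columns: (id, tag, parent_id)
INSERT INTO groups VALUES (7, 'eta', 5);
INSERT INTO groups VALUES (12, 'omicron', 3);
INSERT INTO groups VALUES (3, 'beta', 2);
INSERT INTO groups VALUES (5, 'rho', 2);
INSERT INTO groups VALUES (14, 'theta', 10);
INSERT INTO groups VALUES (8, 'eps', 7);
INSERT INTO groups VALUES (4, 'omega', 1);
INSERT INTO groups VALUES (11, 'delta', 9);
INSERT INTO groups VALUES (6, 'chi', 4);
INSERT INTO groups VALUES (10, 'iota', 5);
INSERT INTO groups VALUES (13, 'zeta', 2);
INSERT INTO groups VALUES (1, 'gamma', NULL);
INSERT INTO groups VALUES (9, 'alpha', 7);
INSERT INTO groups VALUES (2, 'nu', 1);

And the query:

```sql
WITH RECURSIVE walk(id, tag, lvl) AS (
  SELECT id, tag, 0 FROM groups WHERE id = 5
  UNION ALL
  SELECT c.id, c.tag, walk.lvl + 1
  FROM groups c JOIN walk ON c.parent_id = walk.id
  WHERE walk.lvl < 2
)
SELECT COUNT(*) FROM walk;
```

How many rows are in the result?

6

Base: id=5 (rho) at lvl 0.
Iteration 1: rows with parent_id in {5} -> eta (id 7, lvl 1), iota (id 10, lvl 1).
Iteration 2: rows with parent_id in {7,10} -> eps (id 8, lvl 2), alpha (id 9, lvl 2), theta (id 14, lvl 2).
Iteration 3: lvl < 2 fails for all current rows; recursion stops.
Total rows emitted: 6.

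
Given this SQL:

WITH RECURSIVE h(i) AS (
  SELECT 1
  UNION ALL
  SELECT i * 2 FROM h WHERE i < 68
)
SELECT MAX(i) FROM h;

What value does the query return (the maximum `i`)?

Base: i=1.
Iteration 1: 1 < 68 holds -> i = 1 * 2 = 2.
Iteration 2: 2 < 68 holds -> i = 2 * 2 = 4.
Iteration 3: 4 < 68 holds -> i = 4 * 2 = 8.
Iteration 4: 8 < 68 holds -> i = 8 * 2 = 16.
Iteration 5: 16 < 68 holds -> i = 16 * 2 = 32.
Iteration 6: 32 < 68 holds -> i = 32 * 2 = 64.
Iteration 7: 64 < 68 holds -> i = 64 * 2 = 128.
Iteration 8: 128 < 68 fails; recursion stops.
i values: 1, 2, 4, 8, 16, 32, 64, 128; the maximum is 128.

128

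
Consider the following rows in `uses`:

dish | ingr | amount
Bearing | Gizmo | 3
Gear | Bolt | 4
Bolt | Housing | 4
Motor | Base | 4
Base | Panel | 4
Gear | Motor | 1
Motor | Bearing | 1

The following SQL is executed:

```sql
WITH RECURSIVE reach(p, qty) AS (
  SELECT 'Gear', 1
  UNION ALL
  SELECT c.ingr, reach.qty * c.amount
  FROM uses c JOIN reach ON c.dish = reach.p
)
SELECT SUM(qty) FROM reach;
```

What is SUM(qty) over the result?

46

Base: (Gear, qty=1).
Iteration 1: components of {Gear} -> Bolt = 1*4 = 4, Motor = 1*1 = 1.
Iteration 2: components of {Bolt,Motor} -> Base = 1*4 = 4, Bearing = 1*1 = 1, Housing = 4*4 = 16.
Iteration 3: components of {Base,Bearing,Housing} -> Gizmo = 1*3 = 3, Panel = 4*4 = 16.
Iteration 4: no further components; recursion stops.
SUM(qty) = 1 + 1 + 4 + 1 + 4 + 16 + 3 + 16 = 46.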